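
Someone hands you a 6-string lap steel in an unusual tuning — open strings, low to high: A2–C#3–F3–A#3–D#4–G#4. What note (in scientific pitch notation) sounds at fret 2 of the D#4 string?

Each fret is one semitone, so D#4 + 2 = F4.

F4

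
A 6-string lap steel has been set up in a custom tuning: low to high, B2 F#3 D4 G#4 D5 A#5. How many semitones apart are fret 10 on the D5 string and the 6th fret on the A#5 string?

4 semitones

D5 at fret 10 → C6 (MIDI 84); A#5 at fret 6 → E6 (MIDI 88).
84 − 88 = -4, so the two pitches are 4 semitones apart, with E6 the higher.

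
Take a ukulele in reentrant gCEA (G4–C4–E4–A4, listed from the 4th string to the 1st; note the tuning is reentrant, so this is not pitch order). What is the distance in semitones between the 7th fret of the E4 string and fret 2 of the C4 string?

9 semitones

E4 at fret 7 → B4 (MIDI 71); C4 at fret 2 → D4 (MIDI 62).
71 − 62 = 9, so the two pitches are 9 semitones apart, with B4 the higher.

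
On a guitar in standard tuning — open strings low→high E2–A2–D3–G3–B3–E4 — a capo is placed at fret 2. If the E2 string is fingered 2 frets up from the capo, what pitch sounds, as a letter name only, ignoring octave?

The capo raises the open E2 by 2 semitones to F#2; fretting 2 more gives E2 + 2 + 2 = E2 + 4 semitones, landing on G#.

G#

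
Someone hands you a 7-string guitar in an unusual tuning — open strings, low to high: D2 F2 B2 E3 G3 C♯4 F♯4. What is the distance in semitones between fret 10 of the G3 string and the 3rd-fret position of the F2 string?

G3 at fret 10 → F4 (MIDI 65); F2 at fret 3 → G♯2 (MIDI 44).
65 − 44 = 21, so the two pitches are 21 semitones apart, with F4 the higher.

21 semitones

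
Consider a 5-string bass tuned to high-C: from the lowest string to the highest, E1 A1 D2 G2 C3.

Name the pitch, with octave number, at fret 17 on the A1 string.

D3

The open A1 string plus 17 semitones: A–A#–B–C–…–C–C#–D.
The walk passes from B into C 2 times, so the octave number goes from 1 to 3.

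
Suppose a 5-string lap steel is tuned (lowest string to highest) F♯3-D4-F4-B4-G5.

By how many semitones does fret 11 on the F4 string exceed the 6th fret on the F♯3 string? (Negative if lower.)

F4 at fret 11 → E5 (MIDI 76); F♯3 at fret 6 → C4 (MIDI 60).
76 − 60 = 16, so the two pitches are 16 semitones apart.

16 semitones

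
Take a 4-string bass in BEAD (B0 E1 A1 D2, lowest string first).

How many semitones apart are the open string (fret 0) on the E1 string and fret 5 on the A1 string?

10 semitones

E1 at fret 0 → E1 (MIDI 28); A1 at fret 5 → D2 (MIDI 38).
28 − 38 = -10, so the two pitches are 10 semitones apart, with D2 the higher.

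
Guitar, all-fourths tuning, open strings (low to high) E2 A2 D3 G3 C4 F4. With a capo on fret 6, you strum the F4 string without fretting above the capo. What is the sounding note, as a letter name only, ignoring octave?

The capo raises the open F4 by 6 semitones to B4; fretting 0 more gives F4 + 6 + 0 = F4 + 6 semitones, landing on B.

B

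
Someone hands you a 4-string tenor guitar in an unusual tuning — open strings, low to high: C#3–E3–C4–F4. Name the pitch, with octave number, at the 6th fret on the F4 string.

Each fret is one semitone, so F4 + 6 = B4.

B4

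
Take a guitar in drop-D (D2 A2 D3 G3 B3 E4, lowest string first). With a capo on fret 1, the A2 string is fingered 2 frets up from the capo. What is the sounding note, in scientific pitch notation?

The capo raises the open A2 by 1 semitone to A#2; fretting 2 more gives A2 + 1 + 2 = A2 + 3 semitones = C3.

C3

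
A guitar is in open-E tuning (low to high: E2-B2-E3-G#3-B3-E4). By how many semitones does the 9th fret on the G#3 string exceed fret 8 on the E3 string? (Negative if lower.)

5 semitones

G#3 at fret 9 → F4 (MIDI 65); E3 at fret 8 → C4 (MIDI 60).
65 − 60 = 5, so the two pitches are 5 semitones apart.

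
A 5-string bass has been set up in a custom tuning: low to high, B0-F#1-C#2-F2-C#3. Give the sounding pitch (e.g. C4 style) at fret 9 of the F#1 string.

The open F#1 string plus 9 semitones: F#–G–G#–A–A#–B–C–C#–D–D#.
The walk passes from B into C once, so the octave number goes from 1 to 2.

D#2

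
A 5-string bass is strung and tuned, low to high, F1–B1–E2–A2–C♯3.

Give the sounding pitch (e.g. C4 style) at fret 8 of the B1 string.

G2

The open B1 string plus 8 semitones: B–C–C#–D–D#–E–F–F#–G.
The walk passes from B into C once, so the octave number goes from 1 to 2.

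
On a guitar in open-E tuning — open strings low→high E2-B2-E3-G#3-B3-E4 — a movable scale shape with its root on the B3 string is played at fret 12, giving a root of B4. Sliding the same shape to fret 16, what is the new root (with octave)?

D#5

Moving from fret 12 to fret 16 shifts the root by 4 semitones.
B4 up 4 semitones is D#5.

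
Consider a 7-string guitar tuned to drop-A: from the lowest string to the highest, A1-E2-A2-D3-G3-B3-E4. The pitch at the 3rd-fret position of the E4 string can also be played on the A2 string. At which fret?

E4 at fret 3 is E4 + 3 semitones = G4.
The open A2 string is 19 semitones below the open E4, so the same pitch on the A2 string lies at fret 3 + 19 = 22.

22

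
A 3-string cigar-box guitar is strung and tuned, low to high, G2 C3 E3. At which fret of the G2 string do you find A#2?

A#2 is 3 semitones above the open G2 (G–G#–A–A#), so it sits at fret 3.

3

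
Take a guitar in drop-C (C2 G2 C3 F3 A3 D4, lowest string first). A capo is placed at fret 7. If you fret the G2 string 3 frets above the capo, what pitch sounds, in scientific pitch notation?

F3

The capo raises the open G2 by 7 semitones to D3; fretting 3 more gives G2 + 7 + 3 = G2 + 10 semitones = F3.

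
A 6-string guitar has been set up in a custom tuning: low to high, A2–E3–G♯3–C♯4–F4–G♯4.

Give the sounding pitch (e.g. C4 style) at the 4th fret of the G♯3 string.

C4

Each fret is one semitone, so G♯3 + 4 = C4.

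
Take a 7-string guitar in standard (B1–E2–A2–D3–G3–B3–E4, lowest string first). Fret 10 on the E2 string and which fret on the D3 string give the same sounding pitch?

Fret 10 on E2 is MIDI 40 + 10 = 50 (D3). On the D3 string (open MIDI 50), that pitch is 50 − 50 = fret 0.

0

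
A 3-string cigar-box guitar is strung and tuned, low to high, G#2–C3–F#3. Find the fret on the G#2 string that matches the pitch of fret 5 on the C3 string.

9

Fret 5 on C3 is MIDI 48 + 5 = 53 (F3). On the G#2 string (open MIDI 44), that pitch is 53 − 44 = fret 9.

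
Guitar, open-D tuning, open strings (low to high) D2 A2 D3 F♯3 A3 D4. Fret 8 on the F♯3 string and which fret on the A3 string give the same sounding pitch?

5

Fret 8 on F♯3 is MIDI 54 + 8 = 62 (D4). On the A3 string (open MIDI 57), that pitch is 62 − 57 = fret 5.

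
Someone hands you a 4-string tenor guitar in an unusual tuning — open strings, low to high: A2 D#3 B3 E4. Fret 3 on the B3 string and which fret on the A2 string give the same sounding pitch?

17

B3 at fret 3 is B3 + 3 semitones = D4.
The open A2 string is 14 semitones below the open B3, so the same pitch on the A2 string lies at fret 3 + 14 = 17.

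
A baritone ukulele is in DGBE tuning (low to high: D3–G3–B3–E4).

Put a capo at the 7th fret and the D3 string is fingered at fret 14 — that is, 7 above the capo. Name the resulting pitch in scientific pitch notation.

E4

The capo raises the open D3 by 7 semitones to A3; fretting 7 more gives D3 + 7 + 7 = D3 + 14 semitones = E4.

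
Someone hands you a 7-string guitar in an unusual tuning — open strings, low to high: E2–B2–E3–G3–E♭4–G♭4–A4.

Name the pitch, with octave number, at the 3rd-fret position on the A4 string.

C5

Each fret is one semitone, so A4 + 3 = C5.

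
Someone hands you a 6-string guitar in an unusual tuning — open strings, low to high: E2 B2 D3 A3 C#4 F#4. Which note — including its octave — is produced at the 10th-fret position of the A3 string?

G4

A3 is MIDI 57. Adding 10 gives 67, which is G4.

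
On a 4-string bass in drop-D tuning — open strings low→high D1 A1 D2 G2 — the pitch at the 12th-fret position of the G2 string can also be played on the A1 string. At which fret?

22

G2 at fret 12 is G2 + 12 semitones = G3.
The open A1 string is 10 semitones below the open G2, so the same pitch on the A1 string lies at fret 12 + 10 = 22.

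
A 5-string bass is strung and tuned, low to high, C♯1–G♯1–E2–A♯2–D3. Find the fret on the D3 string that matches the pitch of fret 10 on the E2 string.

0

E2 at fret 10 is E2 + 10 semitones = D3.
The open D3 string is 10 semitones above the open E2, so the same pitch on the D3 string lies at fret 10 − 10 = 0.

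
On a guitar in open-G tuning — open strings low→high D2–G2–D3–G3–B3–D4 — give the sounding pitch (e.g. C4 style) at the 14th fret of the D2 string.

Each fret is one semitone, so D2 + 14 = E3.

E3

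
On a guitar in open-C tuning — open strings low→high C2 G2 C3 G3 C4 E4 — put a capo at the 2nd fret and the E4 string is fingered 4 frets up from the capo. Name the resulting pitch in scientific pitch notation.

The capo raises the open E4 by 2 semitones to F♯4; fretting 4 more gives E4 + 2 + 4 = E4 + 6 semitones = A♯4.

A♯4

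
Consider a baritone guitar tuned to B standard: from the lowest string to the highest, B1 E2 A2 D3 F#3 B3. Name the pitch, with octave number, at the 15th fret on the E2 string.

The open E2 string plus 15 semitones: E–F–F#–G–…–F–F#–G.
The walk passes from B into C once, so the octave number goes from 2 to 3.

G3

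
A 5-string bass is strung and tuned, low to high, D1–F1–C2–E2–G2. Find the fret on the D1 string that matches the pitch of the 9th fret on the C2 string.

C2 at fret 9 is C2 + 9 semitones = A2.
The open D1 string is 10 semitones below the open C2, so the same pitch on the D1 string lies at fret 9 + 10 = 19.

19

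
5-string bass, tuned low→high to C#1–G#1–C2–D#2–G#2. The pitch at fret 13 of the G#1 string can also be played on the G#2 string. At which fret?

Fret 13 on G#1 is MIDI 32 + 13 = 45 (A2). On the G#2 string (open MIDI 44), that pitch is 45 − 44 = fret 1.

1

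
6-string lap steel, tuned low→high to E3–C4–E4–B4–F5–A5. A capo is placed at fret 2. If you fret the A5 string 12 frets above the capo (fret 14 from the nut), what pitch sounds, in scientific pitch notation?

The capo raises the open A5 by 2 semitones to B5; fretting 12 more gives A5 + 2 + 12 = A5 + 14 semitones = B6.

B6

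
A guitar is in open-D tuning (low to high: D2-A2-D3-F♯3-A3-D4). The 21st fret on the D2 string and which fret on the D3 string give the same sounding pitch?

9

D2 at fret 21 is D2 + 21 semitones = B3.
The open D3 string is 12 semitones above the open D2, so the same pitch on the D3 string lies at fret 21 − 12 = 9.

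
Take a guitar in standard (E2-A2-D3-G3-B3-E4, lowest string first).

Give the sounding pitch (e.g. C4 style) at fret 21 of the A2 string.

F#4

Each fret is one semitone, so A2 + 21 = F#4.
(Equivalently spelled Gb4.)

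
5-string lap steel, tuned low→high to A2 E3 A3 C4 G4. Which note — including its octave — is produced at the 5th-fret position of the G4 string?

Each fret is one semitone, so G4 + 5 = C5.

C5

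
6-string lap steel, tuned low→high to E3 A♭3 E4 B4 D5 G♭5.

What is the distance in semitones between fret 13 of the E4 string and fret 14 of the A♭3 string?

7 semitones

E4 at fret 13 → F5 (MIDI 77); A♭3 at fret 14 → B♭4 (MIDI 70).
77 − 70 = 7, so the two pitches are 7 semitones apart, with F5 the higher.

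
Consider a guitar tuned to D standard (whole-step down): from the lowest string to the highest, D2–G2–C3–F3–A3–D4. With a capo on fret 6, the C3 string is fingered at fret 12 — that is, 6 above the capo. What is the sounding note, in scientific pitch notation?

C4

The capo raises the open C3 by 6 semitones to F♯3; fretting 6 more gives C3 + 6 + 6 = C3 + 12 semitones = C4.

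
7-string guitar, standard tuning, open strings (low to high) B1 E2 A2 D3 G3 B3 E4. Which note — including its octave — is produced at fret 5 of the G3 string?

C4

The open G3 string plus 5 semitones: G–G#–A–A#–B–C.
The walk passes from B into C once, so the octave number goes from 3 to 4.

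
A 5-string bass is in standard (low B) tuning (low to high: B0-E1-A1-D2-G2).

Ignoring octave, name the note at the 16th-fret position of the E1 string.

The open E1 string plus 16 semitones: E–F–F#–G–…–F#–G–G#.

G#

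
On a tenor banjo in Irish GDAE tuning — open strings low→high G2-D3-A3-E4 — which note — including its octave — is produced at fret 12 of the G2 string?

The open G2 string plus 12 semitones: G–G#–A–A#–…–F–F#–G.
The walk passes from B into C once, so the octave number goes from 2 to 3.

G3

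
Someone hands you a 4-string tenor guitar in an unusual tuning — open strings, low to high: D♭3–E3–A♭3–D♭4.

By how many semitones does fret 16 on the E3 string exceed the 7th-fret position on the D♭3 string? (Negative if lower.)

E3 at fret 16 → A♭4 (MIDI 68); D♭3 at fret 7 → A♭3 (MIDI 56).
68 − 56 = 12, so the two pitches are 12 semitones apart.

12 semitones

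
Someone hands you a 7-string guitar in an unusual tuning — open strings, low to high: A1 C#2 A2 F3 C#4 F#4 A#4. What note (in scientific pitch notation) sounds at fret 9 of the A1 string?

F#2

Each fret is one semitone, so A1 + 9 = F#2.
(Equivalently spelled Gb2.)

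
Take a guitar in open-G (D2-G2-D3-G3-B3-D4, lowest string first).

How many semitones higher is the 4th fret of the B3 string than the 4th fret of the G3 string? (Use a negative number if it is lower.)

4 semitones

B3 at fret 4 → D#4 (MIDI 63); G3 at fret 4 → B3 (MIDI 59).
63 − 59 = 4, so the two pitches are 4 semitones apart.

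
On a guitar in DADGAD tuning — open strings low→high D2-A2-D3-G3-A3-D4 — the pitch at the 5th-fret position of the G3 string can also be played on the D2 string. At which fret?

G3 at fret 5 is G3 + 5 semitones = C4.
The open D2 string is 17 semitones below the open G3, so the same pitch on the D2 string lies at fret 5 + 17 = 22.

22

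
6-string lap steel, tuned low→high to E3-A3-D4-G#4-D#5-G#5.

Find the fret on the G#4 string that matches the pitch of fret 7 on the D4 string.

1

D4 at fret 7 is D4 + 7 semitones = A4.
The open G#4 string is 6 semitones above the open D4, so the same pitch on the G#4 string lies at fret 7 − 6 = 1.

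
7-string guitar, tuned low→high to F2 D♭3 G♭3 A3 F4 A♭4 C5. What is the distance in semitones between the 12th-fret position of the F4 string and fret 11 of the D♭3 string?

17 semitones

F4 at fret 12 → F5 (MIDI 77); D♭3 at fret 11 → C4 (MIDI 60).
77 − 60 = 17, so the two pitches are 17 semitones apart, with F5 the higher.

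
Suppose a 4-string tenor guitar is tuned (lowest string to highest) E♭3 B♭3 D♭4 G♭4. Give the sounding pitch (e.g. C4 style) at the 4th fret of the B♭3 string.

D4

The open B♭3 string plus 4 semitones: Bb–B–C–Db–D.
The walk passes from B into C once, so the octave number goes from 3 to 4.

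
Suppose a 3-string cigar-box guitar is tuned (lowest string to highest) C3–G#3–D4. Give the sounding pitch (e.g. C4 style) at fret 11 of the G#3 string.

Each fret is one semitone, so G#3 + 11 = G4.

G4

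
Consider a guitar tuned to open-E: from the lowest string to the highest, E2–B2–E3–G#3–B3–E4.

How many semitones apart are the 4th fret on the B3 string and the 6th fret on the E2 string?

17 semitones

B3 at fret 4 → D#4 (MIDI 63); E2 at fret 6 → A#2 (MIDI 46).
63 − 46 = 17, so the two pitches are 17 semitones apart, with D#4 the higher.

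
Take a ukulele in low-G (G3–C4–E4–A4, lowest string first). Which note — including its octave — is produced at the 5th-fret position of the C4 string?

F4

C4 is MIDI 60. Adding 5 gives 65, which is F4.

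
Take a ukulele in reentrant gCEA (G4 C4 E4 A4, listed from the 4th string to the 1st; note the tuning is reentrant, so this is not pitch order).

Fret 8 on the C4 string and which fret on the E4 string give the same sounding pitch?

4

Fret 8 on C4 is MIDI 60 + 8 = 68 (G#4). On the E4 string (open MIDI 64), that pitch is 68 − 64 = fret 4.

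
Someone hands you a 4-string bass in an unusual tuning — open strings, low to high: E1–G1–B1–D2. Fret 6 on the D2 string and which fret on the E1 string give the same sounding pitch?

16

D2 at fret 6 is D2 + 6 semitones = Ab2.
The open E1 string is 10 semitones below the open D2, so the same pitch on the E1 string lies at fret 6 + 10 = 16.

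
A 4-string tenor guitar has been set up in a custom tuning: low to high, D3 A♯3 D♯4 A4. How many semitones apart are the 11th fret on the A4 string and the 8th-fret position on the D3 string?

22 semitones

A4 at fret 11 → G♯5 (MIDI 80); D3 at fret 8 → A♯3 (MIDI 58).
80 − 58 = 22, so the two pitches are 22 semitones apart, with G♯5 the higher.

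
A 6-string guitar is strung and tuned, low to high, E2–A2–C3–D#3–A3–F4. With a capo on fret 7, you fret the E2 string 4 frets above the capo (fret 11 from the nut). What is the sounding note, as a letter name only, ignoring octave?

D#

The capo raises the open E2 by 7 semitones to B2; fretting 4 more gives E2 + 7 + 4 = E2 + 11 semitones, landing on D#.
(Also written Eb.)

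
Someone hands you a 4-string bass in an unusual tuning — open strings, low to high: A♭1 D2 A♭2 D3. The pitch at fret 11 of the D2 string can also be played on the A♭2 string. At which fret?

5

Fret 11 on D2 is MIDI 38 + 11 = 49 (D♭3). On the A♭2 string (open MIDI 44), that pitch is 49 − 44 = fret 5.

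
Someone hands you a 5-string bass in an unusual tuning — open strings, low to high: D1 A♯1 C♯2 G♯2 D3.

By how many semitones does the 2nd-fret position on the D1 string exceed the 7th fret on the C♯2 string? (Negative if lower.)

-16 semitones

D1 at fret 2 → E1 (MIDI 28); C♯2 at fret 7 → G♯2 (MIDI 44).
28 − 44 = -16, so the two pitches are 16 semitones apart.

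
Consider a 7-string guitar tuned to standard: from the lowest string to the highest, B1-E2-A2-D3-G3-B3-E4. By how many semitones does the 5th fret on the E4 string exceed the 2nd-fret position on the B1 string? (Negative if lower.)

32 semitones

E4 at fret 5 → A4 (MIDI 69); B1 at fret 2 → C♯2 (MIDI 37).
69 − 37 = 32, so the two pitches are 32 semitones apart.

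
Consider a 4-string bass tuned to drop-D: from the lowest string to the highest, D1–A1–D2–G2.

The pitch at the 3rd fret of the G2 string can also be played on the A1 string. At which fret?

13

G2 at fret 3 is G2 + 3 semitones = A♯2.
The open A1 string is 10 semitones below the open G2, so the same pitch on the A1 string lies at fret 3 + 10 = 13.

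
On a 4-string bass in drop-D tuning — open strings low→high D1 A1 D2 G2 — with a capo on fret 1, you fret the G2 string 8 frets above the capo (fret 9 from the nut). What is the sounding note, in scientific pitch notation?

E3

The capo raises the open G2 by 1 semitone to G♯2; fretting 8 more gives G2 + 1 + 8 = G2 + 9 semitones = E3.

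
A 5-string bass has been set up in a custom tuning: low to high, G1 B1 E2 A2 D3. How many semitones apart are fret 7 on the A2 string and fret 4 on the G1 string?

17 semitones

A2 at fret 7 → E3 (MIDI 52); G1 at fret 4 → B1 (MIDI 35).
52 − 35 = 17, so the two pitches are 17 semitones apart, with E3 the higher.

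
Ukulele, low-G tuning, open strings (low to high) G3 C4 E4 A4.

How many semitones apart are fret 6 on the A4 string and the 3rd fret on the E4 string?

8 semitones

A4 at fret 6 → D#5 (MIDI 75); E4 at fret 3 → G4 (MIDI 67).
75 − 67 = 8, so the two pitches are 8 semitones apart, with D#5 the higher.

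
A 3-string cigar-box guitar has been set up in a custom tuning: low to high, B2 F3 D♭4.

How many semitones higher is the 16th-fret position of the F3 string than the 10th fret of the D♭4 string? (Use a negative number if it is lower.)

-2 semitones

F3 at fret 16 → A4 (MIDI 69); D♭4 at fret 10 → B4 (MIDI 71).
69 − 71 = -2, so the two pitches are 2 semitones apart.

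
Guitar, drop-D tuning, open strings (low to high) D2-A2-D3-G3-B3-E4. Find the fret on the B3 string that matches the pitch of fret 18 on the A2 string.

Fret 18 on A2 is MIDI 45 + 18 = 63 (D♯4). On the B3 string (open MIDI 59), that pitch is 63 − 59 = fret 4.

4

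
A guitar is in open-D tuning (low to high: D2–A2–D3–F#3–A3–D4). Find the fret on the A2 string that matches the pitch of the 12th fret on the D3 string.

D3 at fret 12 is D3 + 12 semitones = D4.
The open A2 string is 5 semitones below the open D3, so the same pitch on the A2 string lies at fret 12 + 5 = 17.

17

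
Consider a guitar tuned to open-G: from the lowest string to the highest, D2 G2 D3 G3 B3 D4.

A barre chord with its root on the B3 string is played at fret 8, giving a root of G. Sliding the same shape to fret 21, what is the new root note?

G#

Moving from fret 8 to fret 21 shifts the root by 13 semitones.
G up 13 semitones is G#.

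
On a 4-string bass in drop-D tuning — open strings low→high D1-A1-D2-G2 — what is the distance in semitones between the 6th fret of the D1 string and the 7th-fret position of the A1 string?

D1 at fret 6 → G#1 (MIDI 32); A1 at fret 7 → E2 (MIDI 40).
32 − 40 = -8, so the two pitches are 8 semitones apart, with E2 the higher.

8 semitones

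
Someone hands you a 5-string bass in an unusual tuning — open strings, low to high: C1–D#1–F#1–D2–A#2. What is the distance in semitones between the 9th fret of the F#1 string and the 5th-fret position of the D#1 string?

F#1 at fret 9 → D#2 (MIDI 39); D#1 at fret 5 → G#1 (MIDI 32).
39 − 32 = 7, so the two pitches are 7 semitones apart, with D#2 the higher.

7 semitones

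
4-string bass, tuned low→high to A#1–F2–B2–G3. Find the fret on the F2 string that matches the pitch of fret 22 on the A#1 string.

15

A#1 at fret 22 is A#1 + 22 semitones = G#3.
The open F2 string is 7 semitones above the open A#1, so the same pitch on the F2 string lies at fret 22 − 7 = 15.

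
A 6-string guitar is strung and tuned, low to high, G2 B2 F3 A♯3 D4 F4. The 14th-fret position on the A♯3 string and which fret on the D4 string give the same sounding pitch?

10

Fret 14 on A♯3 is MIDI 58 + 14 = 72 (C5). On the D4 string (open MIDI 62), that pitch is 72 − 62 = fret 10.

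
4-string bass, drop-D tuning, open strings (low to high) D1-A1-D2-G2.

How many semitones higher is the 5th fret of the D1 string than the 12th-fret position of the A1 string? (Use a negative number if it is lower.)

D1 at fret 5 → G1 (MIDI 31); A1 at fret 12 → A2 (MIDI 45).
31 − 45 = -14, so the two pitches are 14 semitones apart.

-14 semitones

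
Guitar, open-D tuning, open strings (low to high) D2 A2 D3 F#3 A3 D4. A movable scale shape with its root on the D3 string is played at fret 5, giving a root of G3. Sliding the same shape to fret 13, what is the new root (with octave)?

Moving from fret 5 to fret 13 shifts the root by 8 semitones.
G3 up 8 semitones is D#4.

D#4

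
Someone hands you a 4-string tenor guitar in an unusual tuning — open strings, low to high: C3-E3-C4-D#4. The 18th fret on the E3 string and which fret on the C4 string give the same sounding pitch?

10

E3 at fret 18 is E3 + 18 semitones = A#4.
The open C4 string is 8 semitones above the open E3, so the same pitch on the C4 string lies at fret 18 − 8 = 10.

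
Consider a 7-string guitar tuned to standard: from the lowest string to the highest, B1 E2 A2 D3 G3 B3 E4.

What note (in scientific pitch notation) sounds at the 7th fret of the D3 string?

A3

The open D3 string plus 7 semitones: D–D#–E–F–F#–G–G#–A.
No B→C boundary is crossed, so the octave stays at 3.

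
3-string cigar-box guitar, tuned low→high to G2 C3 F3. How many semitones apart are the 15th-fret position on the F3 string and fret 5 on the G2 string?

F3 at fret 15 → Ab4 (MIDI 68); G2 at fret 5 → C3 (MIDI 48).
68 − 48 = 20, so the two pitches are 20 semitones apart, with Ab4 the higher.

20 semitones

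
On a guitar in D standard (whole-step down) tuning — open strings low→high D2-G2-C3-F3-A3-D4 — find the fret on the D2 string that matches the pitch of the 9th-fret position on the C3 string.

19

C3 at fret 9 is C3 + 9 semitones = A3.
The open D2 string is 10 semitones below the open C3, so the same pitch on the D2 string lies at fret 9 + 10 = 19.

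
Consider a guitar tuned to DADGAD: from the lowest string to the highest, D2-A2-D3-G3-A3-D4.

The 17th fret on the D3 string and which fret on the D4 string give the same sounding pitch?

D3 at fret 17 is D3 + 17 semitones = G4.
The open D4 string is 12 semitones above the open D3, so the same pitch on the D4 string lies at fret 17 − 12 = 5.

5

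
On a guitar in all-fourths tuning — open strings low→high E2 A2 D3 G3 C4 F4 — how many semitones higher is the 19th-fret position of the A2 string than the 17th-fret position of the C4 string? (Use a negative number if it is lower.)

A2 at fret 19 → E4 (MIDI 64); C4 at fret 17 → F5 (MIDI 77).
64 − 77 = -13, so the two pitches are 13 semitones apart.

-13 semitones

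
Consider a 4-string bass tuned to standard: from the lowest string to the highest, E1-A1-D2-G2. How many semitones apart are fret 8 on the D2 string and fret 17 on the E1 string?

1 semitone

D2 at fret 8 → A#2 (MIDI 46); E1 at fret 17 → A2 (MIDI 45).
46 − 45 = 1, so the two pitches are 1 semitone apart, with A#2 the higher.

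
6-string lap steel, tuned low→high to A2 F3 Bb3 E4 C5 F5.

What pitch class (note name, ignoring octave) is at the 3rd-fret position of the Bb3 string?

Each fret is one semitone, so Bb3 + 3 = Db.

Db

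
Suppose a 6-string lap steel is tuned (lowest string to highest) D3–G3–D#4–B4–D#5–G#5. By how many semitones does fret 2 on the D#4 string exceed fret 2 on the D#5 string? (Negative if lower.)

D#4 at fret 2 → F4 (MIDI 65); D#5 at fret 2 → F5 (MIDI 77).
65 − 77 = -12, so the two pitches are 12 semitones apart.

-12 semitones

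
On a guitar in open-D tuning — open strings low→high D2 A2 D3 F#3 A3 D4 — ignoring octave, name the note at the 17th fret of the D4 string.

G

D4 is MIDI 62. Adding 17 gives 79; 79 mod 12 = 7, i.e. G.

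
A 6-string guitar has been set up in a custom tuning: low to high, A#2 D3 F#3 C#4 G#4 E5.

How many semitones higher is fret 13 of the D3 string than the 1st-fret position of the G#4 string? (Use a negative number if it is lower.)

D3 at fret 13 → D#4 (MIDI 63); G#4 at fret 1 → A4 (MIDI 69).
63 − 69 = -6, so the two pitches are 6 semitones apart.

-6 semitones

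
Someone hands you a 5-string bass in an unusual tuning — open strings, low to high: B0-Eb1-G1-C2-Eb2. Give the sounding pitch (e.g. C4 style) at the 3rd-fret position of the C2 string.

Eb2

C2 is MIDI 36. Adding 3 gives 39, which is Eb2.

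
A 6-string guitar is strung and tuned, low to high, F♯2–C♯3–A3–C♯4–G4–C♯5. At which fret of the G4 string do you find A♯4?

3

A♯4 is 3 semitones above the open G4 (G–G#–A–A#), so it sits at fret 3.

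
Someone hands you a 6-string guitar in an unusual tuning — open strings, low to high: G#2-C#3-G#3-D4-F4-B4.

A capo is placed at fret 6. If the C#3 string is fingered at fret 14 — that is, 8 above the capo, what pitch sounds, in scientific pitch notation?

The capo raises the open C#3 by 6 semitones to G3; fretting 8 more gives C#3 + 6 + 8 = C#3 + 14 semitones = D#4.
(Also written Eb.)

D#4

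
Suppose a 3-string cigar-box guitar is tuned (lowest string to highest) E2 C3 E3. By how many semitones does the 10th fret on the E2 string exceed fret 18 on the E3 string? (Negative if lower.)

-20 semitones

E2 at fret 10 → D3 (MIDI 50); E3 at fret 18 → Bb4 (MIDI 70).
50 − 70 = -20, so the two pitches are 20 semitones apart.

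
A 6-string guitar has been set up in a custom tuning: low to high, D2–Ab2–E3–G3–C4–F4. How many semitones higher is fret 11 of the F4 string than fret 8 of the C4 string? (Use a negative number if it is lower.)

8 semitones

F4 at fret 11 → E5 (MIDI 76); C4 at fret 8 → Ab4 (MIDI 68).
76 − 68 = 8, so the two pitches are 8 semitones apart.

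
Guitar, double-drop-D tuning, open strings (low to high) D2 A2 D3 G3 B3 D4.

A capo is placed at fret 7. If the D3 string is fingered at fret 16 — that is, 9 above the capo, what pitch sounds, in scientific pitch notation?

F♯4

The capo raises the open D3 by 7 semitones to A3; fretting 9 more gives D3 + 7 + 9 = D3 + 16 semitones = F♯4.
(Also written G♭.)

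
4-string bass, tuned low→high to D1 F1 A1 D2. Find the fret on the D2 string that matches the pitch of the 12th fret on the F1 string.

3

Fret 12 on F1 is MIDI 29 + 12 = 41 (F2). On the D2 string (open MIDI 38), that pitch is 41 − 38 = fret 3.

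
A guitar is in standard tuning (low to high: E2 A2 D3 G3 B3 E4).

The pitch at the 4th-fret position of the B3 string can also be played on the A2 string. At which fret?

B3 at fret 4 is B3 + 4 semitones = D#4.
The open A2 string is 14 semitones below the open B3, so the same pitch on the A2 string lies at fret 4 + 14 = 18.

18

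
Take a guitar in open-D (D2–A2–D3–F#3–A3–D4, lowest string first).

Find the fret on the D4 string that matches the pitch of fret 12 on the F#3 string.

F#3 at fret 12 is F#3 + 12 semitones = F#4.
The open D4 string is 8 semitones above the open F#3, so the same pitch on the D4 string lies at fret 12 − 8 = 4.

4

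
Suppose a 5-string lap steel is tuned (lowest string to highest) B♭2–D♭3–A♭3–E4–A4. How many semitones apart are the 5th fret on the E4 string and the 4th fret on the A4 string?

4 semitones

E4 at fret 5 → A4 (MIDI 69); A4 at fret 4 → D♭5 (MIDI 73).
69 − 73 = -4, so the two pitches are 4 semitones apart, with D♭5 the higher.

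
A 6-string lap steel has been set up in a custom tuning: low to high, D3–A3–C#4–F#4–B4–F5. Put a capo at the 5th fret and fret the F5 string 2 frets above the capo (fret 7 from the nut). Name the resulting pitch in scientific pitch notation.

The capo raises the open F5 by 5 semitones to A#5; fretting 2 more gives F5 + 5 + 2 = F5 + 7 semitones = C6.

C6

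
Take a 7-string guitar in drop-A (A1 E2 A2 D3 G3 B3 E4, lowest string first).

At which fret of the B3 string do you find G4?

G4 is 8 semitones above the open B3 (B–C–C#–D–D#–E–F–F#–G), so it sits at fret 8.

8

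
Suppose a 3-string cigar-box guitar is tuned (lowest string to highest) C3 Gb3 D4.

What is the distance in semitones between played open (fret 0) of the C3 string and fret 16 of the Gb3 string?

22 semitones

C3 at fret 0 → C3 (MIDI 48); Gb3 at fret 16 → Bb4 (MIDI 70).
48 − 70 = -22, so the two pitches are 22 semitones apart, with Bb4 the higher.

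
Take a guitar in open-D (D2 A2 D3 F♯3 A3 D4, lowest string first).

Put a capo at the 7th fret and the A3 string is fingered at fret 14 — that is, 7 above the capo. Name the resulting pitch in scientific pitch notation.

The capo raises the open A3 by 7 semitones to E4; fretting 7 more gives A3 + 7 + 7 = A3 + 14 semitones = B4.

B4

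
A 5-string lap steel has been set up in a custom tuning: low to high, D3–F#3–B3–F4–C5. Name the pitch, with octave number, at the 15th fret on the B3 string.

Each fret is one semitone, so B3 + 15 = D5.

D5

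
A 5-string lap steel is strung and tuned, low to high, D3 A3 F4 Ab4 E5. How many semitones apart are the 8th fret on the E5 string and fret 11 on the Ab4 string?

5 semitones

E5 at fret 8 → C6 (MIDI 84); Ab4 at fret 11 → G5 (MIDI 79).
84 − 79 = 5, so the two pitches are 5 semitones apart, with C6 the higher.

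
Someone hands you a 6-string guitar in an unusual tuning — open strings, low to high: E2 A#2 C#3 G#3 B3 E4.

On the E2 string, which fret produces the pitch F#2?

2

F#2 is 2 semitones above the open E2 (E–F–F#), so it sits at fret 2.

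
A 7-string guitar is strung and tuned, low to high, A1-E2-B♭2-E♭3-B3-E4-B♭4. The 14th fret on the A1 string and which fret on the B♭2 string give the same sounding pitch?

A1 at fret 14 is A1 + 14 semitones = B2.
The open B♭2 string is 13 semitones above the open A1, so the same pitch on the B♭2 string lies at fret 14 − 13 = 1.

1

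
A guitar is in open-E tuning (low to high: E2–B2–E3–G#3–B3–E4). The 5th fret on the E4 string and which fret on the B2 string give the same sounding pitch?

E4 at fret 5 is E4 + 5 semitones = A4.
The open B2 string is 17 semitones below the open E4, so the same pitch on the B2 string lies at fret 5 + 17 = 22.

22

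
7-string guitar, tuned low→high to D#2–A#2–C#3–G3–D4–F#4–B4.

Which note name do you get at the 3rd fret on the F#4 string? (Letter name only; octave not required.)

F#4 is MIDI 66. Adding 3 gives 69; 69 mod 12 = 9, i.e. A.

A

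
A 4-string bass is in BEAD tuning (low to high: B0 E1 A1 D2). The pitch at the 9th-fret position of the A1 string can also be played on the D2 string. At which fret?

4

A1 at fret 9 is A1 + 9 semitones = F♯2.
The open D2 string is 5 semitones above the open A1, so the same pitch on the D2 string lies at fret 9 − 5 = 4.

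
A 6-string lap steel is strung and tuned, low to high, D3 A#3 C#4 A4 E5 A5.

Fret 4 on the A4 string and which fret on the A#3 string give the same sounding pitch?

A4 at fret 4 is A4 + 4 semitones = C#5.
The open A#3 string is 11 semitones below the open A4, so the same pitch on the A#3 string lies at fret 4 + 11 = 15.

15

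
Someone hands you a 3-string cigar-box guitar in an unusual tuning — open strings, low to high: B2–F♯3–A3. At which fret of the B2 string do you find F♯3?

F♯3 is 7 semitones above the open B2 (B–C–C#–D–D#–E–F–F#), so it sits at fret 7.

7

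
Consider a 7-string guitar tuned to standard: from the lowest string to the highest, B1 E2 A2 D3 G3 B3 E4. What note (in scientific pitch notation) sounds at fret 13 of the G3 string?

G#4

The open G3 string plus 13 semitones: G–G#–A–A#–…–F#–G–G#.
The walk passes from B into C once, so the octave number goes from 3 to 4.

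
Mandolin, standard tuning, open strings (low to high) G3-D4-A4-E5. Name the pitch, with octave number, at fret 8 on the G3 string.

The open G3 string plus 8 semitones: G–G#–A–A#–B–C–C#–D–D#.
The walk passes from B into C once, so the octave number goes from 3 to 4.
(Equivalently spelled Eb4.)

D#4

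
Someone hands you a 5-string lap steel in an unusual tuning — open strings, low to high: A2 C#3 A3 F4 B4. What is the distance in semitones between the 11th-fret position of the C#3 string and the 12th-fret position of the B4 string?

23 semitones

C#3 at fret 11 → C4 (MIDI 60); B4 at fret 12 → B5 (MIDI 83).
60 − 83 = -23, so the two pitches are 23 semitones apart, with B5 the higher.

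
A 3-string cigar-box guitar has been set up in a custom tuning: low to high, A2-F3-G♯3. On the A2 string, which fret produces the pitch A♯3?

A♯3 is 13 semitones above the open A2 (A–A#–B–C–…–G#–A–A#), so it sits at fret 13.

13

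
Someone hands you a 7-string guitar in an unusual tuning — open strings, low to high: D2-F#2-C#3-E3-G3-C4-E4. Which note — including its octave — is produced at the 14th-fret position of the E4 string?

E4 is MIDI 64. Adding 14 gives 78, which is F#5.
(Equivalently spelled Gb5.)

F#5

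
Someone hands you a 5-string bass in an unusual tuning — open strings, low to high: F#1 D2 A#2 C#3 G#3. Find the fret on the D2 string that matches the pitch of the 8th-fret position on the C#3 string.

Fret 8 on C#3 is MIDI 49 + 8 = 57 (A3). On the D2 string (open MIDI 38), that pitch is 57 − 38 = fret 19.

19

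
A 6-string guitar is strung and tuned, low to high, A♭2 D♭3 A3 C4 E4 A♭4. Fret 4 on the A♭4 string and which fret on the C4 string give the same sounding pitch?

Fret 4 on A♭4 is MIDI 68 + 4 = 72 (C5). On the C4 string (open MIDI 60), that pitch is 72 − 60 = fret 12.

12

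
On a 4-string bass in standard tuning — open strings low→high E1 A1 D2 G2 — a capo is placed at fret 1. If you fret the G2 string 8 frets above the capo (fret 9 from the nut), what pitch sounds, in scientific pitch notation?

E3

The capo raises the open G2 by 1 semitone to G♯2; fretting 8 more gives G2 + 1 + 8 = G2 + 9 semitones = E3.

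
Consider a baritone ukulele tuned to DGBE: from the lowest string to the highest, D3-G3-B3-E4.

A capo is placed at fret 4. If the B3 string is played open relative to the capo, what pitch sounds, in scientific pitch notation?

The capo raises the open B3 by 4 semitones to D#4; fretting 0 more gives B3 + 4 + 0 = B3 + 4 semitones = D#4.
(Also written Eb.)

D#4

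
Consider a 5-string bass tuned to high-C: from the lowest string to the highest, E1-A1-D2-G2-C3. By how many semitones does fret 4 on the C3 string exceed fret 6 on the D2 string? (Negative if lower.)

C3 at fret 4 → E3 (MIDI 52); D2 at fret 6 → G#2 (MIDI 44).
52 − 44 = 8, so the two pitches are 8 semitones apart.

8 semitones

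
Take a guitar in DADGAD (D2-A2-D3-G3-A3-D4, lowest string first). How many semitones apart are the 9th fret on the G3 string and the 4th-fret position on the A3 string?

3 semitones

G3 at fret 9 → E4 (MIDI 64); A3 at fret 4 → C#4 (MIDI 61).
64 − 61 = 3, so the two pitches are 3 semitones apart, with E4 the higher.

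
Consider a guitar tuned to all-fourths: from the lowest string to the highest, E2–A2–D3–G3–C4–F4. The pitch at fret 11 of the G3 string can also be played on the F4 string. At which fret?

G3 at fret 11 is G3 + 11 semitones = F#4.
The open F4 string is 10 semitones above the open G3, so the same pitch on the F4 string lies at fret 11 − 10 = 1.

1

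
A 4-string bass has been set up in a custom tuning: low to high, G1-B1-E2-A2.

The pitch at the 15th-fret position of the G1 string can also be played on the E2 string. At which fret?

Fret 15 on G1 is MIDI 31 + 15 = 46 (Bb2). On the E2 string (open MIDI 40), that pitch is 46 − 40 = fret 6.

6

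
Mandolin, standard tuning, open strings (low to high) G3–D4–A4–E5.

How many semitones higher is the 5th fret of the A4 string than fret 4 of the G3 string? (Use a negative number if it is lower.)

A4 at fret 5 → D5 (MIDI 74); G3 at fret 4 → B3 (MIDI 59).
74 − 59 = 15, so the two pitches are 15 semitones apart.

15 semitones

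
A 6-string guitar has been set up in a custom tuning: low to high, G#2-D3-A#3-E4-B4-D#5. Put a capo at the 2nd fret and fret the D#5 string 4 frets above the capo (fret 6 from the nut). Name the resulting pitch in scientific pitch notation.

The capo raises the open D#5 by 2 semitones to F5; fretting 4 more gives D#5 + 2 + 4 = D#5 + 6 semitones = A5.

A5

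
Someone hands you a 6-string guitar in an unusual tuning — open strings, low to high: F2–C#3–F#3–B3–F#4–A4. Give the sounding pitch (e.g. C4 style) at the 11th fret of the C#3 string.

C4

The open C#3 string plus 11 semitones: C#–D–D#–E–…–A#–B–C.
The walk passes from B into C once, so the octave number goes from 3 to 4.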